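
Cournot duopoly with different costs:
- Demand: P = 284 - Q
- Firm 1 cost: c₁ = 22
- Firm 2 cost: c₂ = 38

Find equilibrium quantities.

q₁* = 92.67, q₂* = 76.67

Work:
Reaction: q₁ = (284 - 22 - q₂)/2
Reaction: q₂ = (284 - 38 - q₁)/2
Solve simultaneously:
q₁* = (284 - 2×22 + 38)/3 = 92.67
q₂* = (284 - 2×38 + 22)/3 = 76.67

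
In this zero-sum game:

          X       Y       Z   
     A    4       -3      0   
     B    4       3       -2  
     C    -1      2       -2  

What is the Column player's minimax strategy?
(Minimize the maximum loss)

Column should play Z, value = 0

Work:
Column player minimizes Row's maximum payoff:
Column X: max payoff to Row = 4
Column Y: max payoff to Row = 3
Column Z: max payoff to Row = 0
Minimum is 0, achieved by column Z.
Minimax strategy: Z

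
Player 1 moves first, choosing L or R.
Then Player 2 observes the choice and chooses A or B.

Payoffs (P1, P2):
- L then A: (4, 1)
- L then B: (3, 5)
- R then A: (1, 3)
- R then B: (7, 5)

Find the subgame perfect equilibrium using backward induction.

P1 plays R, P2 plays B after L and B after R; Payoff (7, 5)

Work:
Backward induction:
After L: P2 chooses B → P1 gets 3
After R: P2 chooses B → P1 gets 7
P1 chooses R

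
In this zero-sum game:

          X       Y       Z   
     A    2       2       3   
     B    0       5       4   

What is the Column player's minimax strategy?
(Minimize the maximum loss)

Column should play X, value = 2

Work:
Column player minimizes Row's maximum payoff:
Column X: max payoff to Row = 2
Column Y: max payoff to Row = 5
Column Z: max payoff to Row = 4
Minimum is 2, achieved by column X.
Minimax strategy: X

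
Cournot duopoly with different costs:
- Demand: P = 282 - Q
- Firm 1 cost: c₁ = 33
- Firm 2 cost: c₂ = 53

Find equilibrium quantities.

q₁* = 89.67, q₂* = 69.67

Work:
Reaction: q₁ = (282 - 33 - q₂)/2
Reaction: q₂ = (282 - 53 - q₁)/2
Solve simultaneously:
q₁* = (282 - 2×33 + 53)/3 = 89.67
q₂* = (282 - 2×53 + 33)/3 = 69.67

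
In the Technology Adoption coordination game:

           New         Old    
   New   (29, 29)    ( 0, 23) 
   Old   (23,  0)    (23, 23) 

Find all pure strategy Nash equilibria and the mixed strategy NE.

Pure NE: (New, New) and (Old, Old); Mixed NE: p = 0.7931, q = 0.7931

Work:
Check pure NE:
(New, New): (29, 29) - no unilateral deviation beneficial
(Old, Old): (23, 23) - no unilateral deviation beneficial
Mixed NE: P1 plays New with p = 0.7931, P2 plays New with q = 0.7931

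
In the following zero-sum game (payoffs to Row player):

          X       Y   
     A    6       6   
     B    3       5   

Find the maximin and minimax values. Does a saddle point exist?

Maximin = 6, Minimax = 6, Saddle: True

Work:
Row minimums: [6, 3] → maximin = 6
Column maximums: [6, 6] → minimax = 6
Saddle point exists! Game value = 6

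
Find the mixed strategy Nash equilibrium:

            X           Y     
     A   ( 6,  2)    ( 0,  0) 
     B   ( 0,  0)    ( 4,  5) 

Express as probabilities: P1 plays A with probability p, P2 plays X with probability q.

p = 0.7143, q = 0.4

Work:
Find probabilities that make opponent indifferent:
P2 chooses q to make P1 indifferent between A and B
P1 chooses p to make P2 indifferent between X and Y
Mixed NE: P1 plays (A: 0.7143, B: 0.2857), P2 plays (X: 0.4, Y: 0.6)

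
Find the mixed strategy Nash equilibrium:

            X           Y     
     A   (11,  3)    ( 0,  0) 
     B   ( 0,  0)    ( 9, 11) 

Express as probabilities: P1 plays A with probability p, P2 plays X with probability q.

p = 0.7857, q = 0.45

Work:
Find probabilities that make opponent indifferent:
P2 chooses q to make P1 indifferent between A and B
P1 chooses p to make P2 indifferent between X and Y
Mixed NE: P1 plays (A: 0.7857, B: 0.2143), P2 plays (X: 0.45, Y: 0.55)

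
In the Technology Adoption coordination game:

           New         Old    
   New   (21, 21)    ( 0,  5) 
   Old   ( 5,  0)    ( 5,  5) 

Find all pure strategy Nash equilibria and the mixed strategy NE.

Pure NE: (New, New) and (Old, Old); Mixed NE: p = 0.2381, q = 0.2381

Work:
Check pure NE:
(New, New): (21, 21) - no unilateral deviation beneficial
(Old, Old): (5, 5) - no unilateral deviation beneficial
Mixed NE: P1 plays New with p = 0.2381, P2 plays New with q = 0.2381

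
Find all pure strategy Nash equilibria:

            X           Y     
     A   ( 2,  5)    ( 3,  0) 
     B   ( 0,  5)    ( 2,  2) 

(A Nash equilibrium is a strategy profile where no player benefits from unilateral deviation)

Nash equilibrium: (A, X)

Work:
Best responses:
  P1 vs X: payoffs [2, 0] → best response A (payoff 2)
  P1 vs Y: payoffs [3, 2] → best response A (payoff 3)
  P2 vs A: payoffs [5, 0] → best response X (payoff 5)
  P2 vs B: payoffs [5, 2] → best response X (payoff 5)
Mutual best responses: (A,X) → Nash equilibria.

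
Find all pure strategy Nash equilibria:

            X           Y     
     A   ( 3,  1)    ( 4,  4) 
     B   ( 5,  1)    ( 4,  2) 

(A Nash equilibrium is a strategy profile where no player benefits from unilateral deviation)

Nash equilibrium: (A, Y), (B, Y)

Work:
Best responses:
  P1 vs X: payoffs [3, 5] → best response B (payoff 5)
  P1 vs Y: payoffs [4, 4] → best response A/B (payoff 4)
  P2 vs A: payoffs [1, 4] → best response Y (payoff 4)
  P2 vs B: payoffs [1, 2] → best response Y (payoff 2)
Mutual best responses: (A,Y), (B,Y) → Nash equilibria.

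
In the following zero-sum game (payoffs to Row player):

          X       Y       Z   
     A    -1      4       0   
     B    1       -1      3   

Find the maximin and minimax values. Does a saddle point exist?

Maximin = -1, Minimax = 1, Saddle: False

Work:
Row minimums: [-1, -1] → maximin = -1
Column maximums: [1, 4, 3] → minimax = 1
No saddle point (maximin ≠ minimax). Mixed strategy needed.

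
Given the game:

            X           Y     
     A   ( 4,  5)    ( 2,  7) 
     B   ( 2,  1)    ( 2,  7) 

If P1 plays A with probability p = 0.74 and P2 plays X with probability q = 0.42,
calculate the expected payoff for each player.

E[P1] = 2.6216, E[P2] = 5.7232

Work:
E[P1] = p·q·π₁(A,X) + p·(1-q)·π₁(A,Y) + (1-p)·q·π₁(B,X) + (1-p)·(1-q)·π₁(B,Y)
= 0.74·0.42·4 + 0.74·0.58·2 + 0.26·0.42·2 + 0.26·0.58·2
= 2.6216

E[P2] = 5.7232 (similar calculation)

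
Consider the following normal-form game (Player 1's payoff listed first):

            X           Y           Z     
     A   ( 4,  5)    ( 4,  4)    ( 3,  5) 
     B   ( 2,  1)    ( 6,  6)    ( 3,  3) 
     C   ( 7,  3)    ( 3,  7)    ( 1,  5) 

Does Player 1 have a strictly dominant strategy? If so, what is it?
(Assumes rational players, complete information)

No strictly dominant strategy exists for Player 1

Work:
A strategy strictly dominates another if it gives a strictly higher payoff against every opponent action. Compare each pair of P1's strategies column-by-column:
  A vs B: [4 vs 2, 4 vs 6, 3 vs 3] → A does not strictly dominate B (column Y: 4 ≤ 6)
  A vs C: [4 vs 7, 4 vs 3, 3 vs 1] → A does not strictly dominate C (column X: 4 ≤ 7)
  B vs A: [2 vs 4, 6 vs 4, 3 vs 3] → B does not strictly dominate A (column X: 2 ≤ 4)
  B vs C: [2 vs 7, 6 vs 3, 3 vs 1] → B does not strictly dominate C (column X: 2 ≤ 7)
  C vs A: [7 vs 4, 3 vs 4, 1 vs 3] → C does not strictly dominate A (column Y: 3 ≤ 4)
  C vs B: [7 vs 2, 3 vs 6, 1 vs 3] → C does not strictly dominate B (column Y: 3 ≤ 6)
No single strategy strictly dominates all others → no strictly dominant strategy.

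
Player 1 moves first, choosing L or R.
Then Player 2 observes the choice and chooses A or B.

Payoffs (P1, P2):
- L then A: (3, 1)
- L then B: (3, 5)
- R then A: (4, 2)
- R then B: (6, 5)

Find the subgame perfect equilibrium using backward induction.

P1 plays R, P2 plays B after L and B after R; Payoff (6, 5)

Work:
Backward induction:
After L: P2 chooses B → P1 gets 3
After R: P2 chooses B → P1 gets 6
P1 chooses R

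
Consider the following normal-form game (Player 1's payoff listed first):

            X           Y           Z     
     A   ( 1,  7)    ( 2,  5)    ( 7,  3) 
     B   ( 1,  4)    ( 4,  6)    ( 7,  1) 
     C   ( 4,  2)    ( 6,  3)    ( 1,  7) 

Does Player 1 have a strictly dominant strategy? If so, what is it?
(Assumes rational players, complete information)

No strictly dominant strategy exists for Player 1

Work:
A strategy strictly dominates another if it gives a strictly higher payoff against every opponent action. Compare each pair of P1's strategies column-by-column:
  A vs B: [1 vs 1, 2 vs 4, 7 vs 7] → A does not strictly dominate B (column X: 1 ≤ 1)
  A vs C: [1 vs 4, 2 vs 6, 7 vs 1] → A does not strictly dominate C (column X: 1 ≤ 4)
  B vs A: [1 vs 1, 4 vs 2, 7 vs 7] → B does not strictly dominate A (column X: 1 ≤ 1)
  B vs C: [1 vs 4, 4 vs 6, 7 vs 1] → B does not strictly dominate C (column X: 1 ≤ 4)
  C vs A: [4 vs 1, 6 vs 2, 1 vs 7] → C does not strictly dominate A (column Z: 1 ≤ 7)
  C vs B: [4 vs 1, 6 vs 4, 1 vs 7] → C does not strictly dominate B (column Z: 1 ≤ 7)
No single strategy strictly dominates all others → no strictly dominant strategy.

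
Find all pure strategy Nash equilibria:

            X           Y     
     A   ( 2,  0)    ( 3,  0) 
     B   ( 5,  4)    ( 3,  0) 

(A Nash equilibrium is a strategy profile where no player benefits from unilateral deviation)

Nash equilibrium: (A, Y), (B, X)

Work:
Best responses:
  P1 vs X: payoffs [2, 5] → best response B (payoff 5)
  P1 vs Y: payoffs [3, 3] → best response A/B (payoff 3)
  P2 vs A: payoffs [0, 0] → best response X/Y (payoff 0)
  P2 vs B: payoffs [4, 0] → best response X (payoff 4)
Mutual best responses: (A,Y), (B,X) → Nash equilibria.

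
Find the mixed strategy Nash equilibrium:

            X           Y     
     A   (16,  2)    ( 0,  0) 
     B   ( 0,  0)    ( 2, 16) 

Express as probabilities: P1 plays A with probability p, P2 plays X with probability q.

p = 0.8889, q = 0.1111

Work:
Find probabilities that make opponent indifferent:
P2 chooses q to make P1 indifferent between A and B
P1 chooses p to make P2 indifferent between X and Y
Mixed NE: P1 plays (A: 0.8889, B: 0.1111), P2 plays (X: 0.1111, Y: 0.8889)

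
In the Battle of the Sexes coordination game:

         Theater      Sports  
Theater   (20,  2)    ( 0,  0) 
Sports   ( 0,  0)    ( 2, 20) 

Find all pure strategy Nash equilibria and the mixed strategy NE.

Pure NE: (Theater, Theater) and (Sports, Sports); Mixed NE: p = 0.9091, q = 0.0909

Work:
Check pure NE:
(Theater, Theater): (20, 2) - no unilateral deviation beneficial
(Sports, Sports): (2, 20) - no unilateral deviation beneficial
Mixed NE: P1 plays Theater with p = 0.9091, P2 plays Theater with q = 0.0909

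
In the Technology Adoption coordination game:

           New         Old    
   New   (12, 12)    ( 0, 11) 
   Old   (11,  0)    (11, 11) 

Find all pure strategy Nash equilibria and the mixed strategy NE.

Pure NE: (New, New) and (Old, Old); Mixed NE: p = 0.9167, q = 0.9167

Work:
Check pure NE:
(New, New): (12, 12) - no unilateral deviation beneficial
(Old, Old): (11, 11) - no unilateral deviation beneficial
Mixed NE: P1 plays New with p = 0.9167, P2 plays New with q = 0.9167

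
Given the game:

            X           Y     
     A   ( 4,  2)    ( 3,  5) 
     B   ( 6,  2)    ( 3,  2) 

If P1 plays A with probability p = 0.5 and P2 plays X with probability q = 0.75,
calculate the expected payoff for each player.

E[P1] = 4.5, E[P2] = 2.375

Work:
E[P1] = p·q·π₁(A,X) + p·(1-q)·π₁(A,Y) + (1-p)·q·π₁(B,X) + (1-p)·(1-q)·π₁(B,Y)
= 0.5·0.75·4 + 0.5·0.25·3 + 0.5·0.75·6 + 0.5·0.25·3
= 4.5

E[P2] = 2.375 (similar calculation)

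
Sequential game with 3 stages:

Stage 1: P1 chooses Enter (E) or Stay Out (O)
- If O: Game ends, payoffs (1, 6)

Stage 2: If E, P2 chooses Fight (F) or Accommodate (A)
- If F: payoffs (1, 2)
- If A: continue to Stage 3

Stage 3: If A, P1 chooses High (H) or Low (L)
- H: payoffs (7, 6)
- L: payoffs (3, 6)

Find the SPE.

SPE: (E, A, H); Outcome (7, 6)

Work:
Stage 3: P1 chooses H (7 vs 3)
Stage 2: P2: F->2, A->6 (anticipating H). Choose A
Stage 1: P1: O->1, E->7 (anticipating A, H). Choose E
SPE path: E -> A -> H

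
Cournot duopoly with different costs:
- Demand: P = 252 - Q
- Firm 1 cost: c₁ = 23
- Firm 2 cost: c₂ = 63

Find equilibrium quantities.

q₁* = 89.67, q₂* = 49.67

Work:
Reaction: q₁ = (252 - 23 - q₂)/2
Reaction: q₂ = (252 - 63 - q₁)/2
Solve simultaneously:
q₁* = (252 - 2×23 + 63)/3 = 89.67
q₂* = (252 - 2×63 + 23)/3 = 49.67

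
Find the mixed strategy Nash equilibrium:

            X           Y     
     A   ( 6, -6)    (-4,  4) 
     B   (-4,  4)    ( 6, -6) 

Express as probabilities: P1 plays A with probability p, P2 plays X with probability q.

p = 0.5, q = 0.5

Work:
Find probabilities that make opponent indifferent:
P2 chooses q to make P1 indifferent between A and B
P1 chooses p to make P2 indifferent between X and Y
Mixed NE: P1 plays (A: 0.5, B: 0.5), P2 plays (X: 0.5, Y: 0.5)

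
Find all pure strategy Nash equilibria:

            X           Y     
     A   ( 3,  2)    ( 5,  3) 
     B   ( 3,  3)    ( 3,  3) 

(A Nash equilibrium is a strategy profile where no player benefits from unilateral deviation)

Nash equilibrium: (A, Y), (B, X)

Work:
Best responses:
  P1 vs X: payoffs [3, 3] → best response A/B (payoff 3)
  P1 vs Y: payoffs [5, 3] → best response A (payoff 5)
  P2 vs A: payoffs [2, 3] → best response Y (payoff 3)
  P2 vs B: payoffs [3, 3] → best response X/Y (payoff 3)
Mutual best responses: (A,Y), (B,X) → Nash equilibria.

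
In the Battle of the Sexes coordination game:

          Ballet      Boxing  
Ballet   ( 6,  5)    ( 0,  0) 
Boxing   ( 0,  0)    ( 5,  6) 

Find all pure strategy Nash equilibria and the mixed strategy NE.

Pure NE: (Ballet, Ballet) and (Boxing, Boxing); Mixed NE: p = 0.5455, q = 0.4545

Work:
Check pure NE:
(Ballet, Ballet): (6, 5) - no unilateral deviation beneficial
(Boxing, Boxing): (5, 6) - no unilateral deviation beneficial
Mixed NE: P1 plays Ballet with p = 0.5455, P2 plays Ballet with q = 0.4545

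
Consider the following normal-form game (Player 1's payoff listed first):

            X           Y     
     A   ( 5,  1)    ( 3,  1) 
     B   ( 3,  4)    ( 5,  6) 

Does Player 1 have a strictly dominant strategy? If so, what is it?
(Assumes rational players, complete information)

No strictly dominant strategy exists for Player 1

Work:
A strategy strictly dominates another if it gives a strictly higher payoff against every opponent action. Compare each pair of P1's strategies column-by-column:
  A vs B: [5 vs 3, 3 vs 5] → A does not strictly dominate B (column Y: 3 ≤ 5)
  B vs A: [3 vs 5, 5 vs 3] → B does not strictly dominate A (column X: 3 ≤ 5)
No single strategy strictly dominates all others → no strictly dominant strategy.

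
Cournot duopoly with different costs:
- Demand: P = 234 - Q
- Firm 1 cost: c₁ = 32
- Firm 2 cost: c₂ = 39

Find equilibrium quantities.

q₁* = 69.67, q₂* = 62.67

Work:
Reaction: q₁ = (234 - 32 - q₂)/2
Reaction: q₂ = (234 - 39 - q₁)/2
Solve simultaneously:
q₁* = (234 - 2×32 + 39)/3 = 69.67
q₂* = (234 - 2×39 + 32)/3 = 62.67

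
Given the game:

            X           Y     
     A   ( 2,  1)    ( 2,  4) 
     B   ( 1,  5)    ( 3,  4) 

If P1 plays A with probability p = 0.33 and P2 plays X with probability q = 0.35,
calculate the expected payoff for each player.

E[P1] = 2.201, E[P2] = 3.888

Work:
E[P1] = p·q·π₁(A,X) + p·(1-q)·π₁(A,Y) + (1-p)·q·π₁(B,X) + (1-p)·(1-q)·π₁(B,Y)
= 0.33·0.35·2 + 0.33·0.65·2 + 0.67·0.35·1 + 0.67·0.65·3
= 2.201

E[P2] = 3.888 (similar calculation)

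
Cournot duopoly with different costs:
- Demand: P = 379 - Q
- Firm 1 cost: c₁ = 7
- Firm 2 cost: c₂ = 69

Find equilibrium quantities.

q₁* = 144.67, q₂* = 82.67

Work:
Reaction: q₁ = (379 - 7 - q₂)/2
Reaction: q₂ = (379 - 69 - q₁)/2
Solve simultaneously:
q₁* = (379 - 2×7 + 69)/3 = 144.67
q₂* = (379 - 2×69 + 7)/3 = 82.67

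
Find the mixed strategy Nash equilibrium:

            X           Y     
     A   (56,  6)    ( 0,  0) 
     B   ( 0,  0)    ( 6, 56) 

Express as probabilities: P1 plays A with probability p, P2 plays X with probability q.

p = 0.9032, q = 0.0968

Work:
Find probabilities that make opponent indifferent:
P2 chooses q to make P1 indifferent between A and B
P1 chooses p to make P2 indifferent between X and Y
Mixed NE: P1 plays (A: 0.9032, B: 0.0968), P2 plays (X: 0.0968, Y: 0.9032)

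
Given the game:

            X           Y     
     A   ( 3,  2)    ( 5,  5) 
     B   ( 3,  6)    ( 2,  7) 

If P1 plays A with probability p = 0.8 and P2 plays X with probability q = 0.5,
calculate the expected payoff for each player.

E[P1] = 3.7, E[P2] = 4.1

Work:
E[P1] = p·q·π₁(A,X) + p·(1-q)·π₁(A,Y) + (1-p)·q·π₁(B,X) + (1-p)·(1-q)·π₁(B,Y)
= 0.8·0.5·3 + 0.8·0.5·5 + 0.2·0.5·3 + 0.2·0.5·2
= 3.7

E[P2] = 4.1 (similar calculation)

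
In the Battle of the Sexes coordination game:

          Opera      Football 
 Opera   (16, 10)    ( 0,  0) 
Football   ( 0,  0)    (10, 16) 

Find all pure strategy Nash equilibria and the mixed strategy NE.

Pure NE: (Opera, Opera) and (Football, Football); Mixed NE: p = 0.6154, q = 0.3846

Work:
Check pure NE:
(Opera, Opera): (16, 10) - no unilateral deviation beneficial
(Football, Football): (10, 16) - no unilateral deviation beneficial
Mixed NE: P1 plays Opera with p = 0.6154, P2 plays Opera with q = 0.3846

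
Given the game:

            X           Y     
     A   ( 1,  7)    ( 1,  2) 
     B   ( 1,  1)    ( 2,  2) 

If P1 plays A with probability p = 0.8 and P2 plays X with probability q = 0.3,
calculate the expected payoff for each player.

E[P1] = 1.14, E[P2] = 3.14

Work:
E[P1] = p·q·π₁(A,X) + p·(1-q)·π₁(A,Y) + (1-p)·q·π₁(B,X) + (1-p)·(1-q)·π₁(B,Y)
= 0.8·0.3·1 + 0.8·0.7·1 + 0.2·0.3·1 + 0.2·0.7·2
= 1.14

E[P2] = 3.14 (similar calculation)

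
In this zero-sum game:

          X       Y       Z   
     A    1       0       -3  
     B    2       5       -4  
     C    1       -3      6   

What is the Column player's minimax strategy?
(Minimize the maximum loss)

Column should play X, value = 2

Work:
Column player minimizes Row's maximum payoff:
Column X: max payoff to Row = 2
Column Y: max payoff to Row = 5
Column Z: max payoff to Row = 6
Minimum is 2, achieved by column X.
Minimax strategy: X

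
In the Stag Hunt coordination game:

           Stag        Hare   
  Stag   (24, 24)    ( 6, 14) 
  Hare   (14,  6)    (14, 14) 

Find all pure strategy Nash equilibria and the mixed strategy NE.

Pure NE: (Stag, Stag) and (Hare, Hare); Mixed NE: p = 0.4444, q = 0.4444

Work:
Check pure NE:
(Stag, Stag): (24, 24) - no unilateral deviation beneficial
(Hare, Hare): (14, 14) - no unilateral deviation beneficial
Mixed NE: P1 plays Stag with p = 0.4444, P2 plays Stag with q = 0.4444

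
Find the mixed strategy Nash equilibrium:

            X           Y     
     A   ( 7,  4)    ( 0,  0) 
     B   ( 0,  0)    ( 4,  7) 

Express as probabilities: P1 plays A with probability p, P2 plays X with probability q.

p = 0.6364, q = 0.3636

Work:
Find probabilities that make opponent indifferent:
P2 chooses q to make P1 indifferent between A and B
P1 chooses p to make P2 indifferent between X and Y
Mixed NE: P1 plays (A: 0.6364, B: 0.3636), P2 plays (X: 0.3636, Y: 0.6364)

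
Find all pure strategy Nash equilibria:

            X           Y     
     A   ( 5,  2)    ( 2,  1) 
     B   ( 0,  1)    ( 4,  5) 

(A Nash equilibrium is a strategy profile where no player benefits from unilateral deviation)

Nash equilibrium: (A, X), (B, Y)

Work:
Best responses:
  P1 vs X: payoffs [5, 0] → best response A (payoff 5)
  P1 vs Y: payoffs [2, 4] → best response B (payoff 4)
  P2 vs A: payoffs [2, 1] → best response X (payoff 2)
  P2 vs B: payoffs [1, 5] → best response Y (payoff 5)
Mutual best responses: (A,X), (B,Y) → Nash equilibria.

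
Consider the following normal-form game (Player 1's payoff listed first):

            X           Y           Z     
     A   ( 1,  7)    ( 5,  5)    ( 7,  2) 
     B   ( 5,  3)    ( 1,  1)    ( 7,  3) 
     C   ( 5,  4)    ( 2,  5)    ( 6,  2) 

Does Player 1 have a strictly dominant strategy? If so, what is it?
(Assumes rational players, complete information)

No strictly dominant strategy exists for Player 1

Work:
A strategy strictly dominates another if it gives a strictly higher payoff against every opponent action. Compare each pair of P1's strategies column-by-column:
  A vs B: [1 vs 5, 5 vs 1, 7 vs 7] → A does not strictly dominate B (column X: 1 ≤ 5)
  A vs C: [1 vs 5, 5 vs 2, 7 vs 6] → A does not strictly dominate C (column X: 1 ≤ 5)
  B vs A: [5 vs 1, 1 vs 5, 7 vs 7] → B does not strictly dominate A (column Y: 1 ≤ 5)
  B vs C: [5 vs 5, 1 vs 2, 7 vs 6] → B does not strictly dominate C (column X: 5 ≤ 5)
  C vs A: [5 vs 1, 2 vs 5, 6 vs 7] → C does not strictly dominate A (column Y: 2 ≤ 5)
  C vs B: [5 vs 5, 2 vs 1, 6 vs 7] → C does not strictly dominate B (column X: 5 ≤ 5)
No single strategy strictly dominates all others → no strictly dominant strategy.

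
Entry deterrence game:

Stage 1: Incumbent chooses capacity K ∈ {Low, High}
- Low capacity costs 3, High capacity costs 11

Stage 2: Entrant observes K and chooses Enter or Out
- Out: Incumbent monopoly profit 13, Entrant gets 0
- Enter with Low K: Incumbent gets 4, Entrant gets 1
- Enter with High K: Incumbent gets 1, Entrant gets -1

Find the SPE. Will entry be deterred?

SPE: (High, Enter|Low, Out|High); Entry deterred. Incumbent net profit = 2

Work:
After Low K: Entrant enters (1 > 0)
After High K: Entrant stays out (-1 < 0)
Incumbent: Low → 4−3=1, High → 13−11=2
Incumbent chooses High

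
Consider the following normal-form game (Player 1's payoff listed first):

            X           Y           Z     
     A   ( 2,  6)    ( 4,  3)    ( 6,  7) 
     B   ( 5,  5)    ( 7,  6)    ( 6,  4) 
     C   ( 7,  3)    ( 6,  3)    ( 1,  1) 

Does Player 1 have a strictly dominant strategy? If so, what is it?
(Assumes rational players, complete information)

No strictly dominant strategy exists for Player 1

Work:
A strategy strictly dominates another if it gives a strictly higher payoff against every opponent action. Compare each pair of P1's strategies column-by-column:
  A vs B: [2 vs 5, 4 vs 7, 6 vs 6] → A does not strictly dominate B (column X: 2 ≤ 5)
  A vs C: [2 vs 7, 4 vs 6, 6 vs 1] → A does not strictly dominate C (column X: 2 ≤ 7)
  B vs A: [5 vs 2, 7 vs 4, 6 vs 6] → B does not strictly dominate A (column Z: 6 ≤ 6)
  B vs C: [5 vs 7, 7 vs 6, 6 vs 1] → B does not strictly dominate C (column X: 5 ≤ 7)
  C vs A: [7 vs 2, 6 vs 4, 1 vs 6] → C does not strictly dominate A (column Z: 1 ≤ 6)
  C vs B: [7 vs 5, 6 vs 7, 1 vs 6] → C does not strictly dominate B (column Y: 6 ≤ 7)
No single strategy strictly dominates all others → no strictly dominant strategy.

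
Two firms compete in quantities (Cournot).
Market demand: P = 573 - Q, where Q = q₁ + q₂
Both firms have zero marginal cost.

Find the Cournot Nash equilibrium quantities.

q₁* = q₂* = 191.0; P* = 191.0

Work:
Profit: π_i = P·q_i = (a - q_i - q_j)·q_i
FOC: ∂π_i/∂q_i = a - 2q_i - q_j = 0
Reaction function: q_i = (573 - q_j)/2
Symmetry: q* = 573/3 = 191.0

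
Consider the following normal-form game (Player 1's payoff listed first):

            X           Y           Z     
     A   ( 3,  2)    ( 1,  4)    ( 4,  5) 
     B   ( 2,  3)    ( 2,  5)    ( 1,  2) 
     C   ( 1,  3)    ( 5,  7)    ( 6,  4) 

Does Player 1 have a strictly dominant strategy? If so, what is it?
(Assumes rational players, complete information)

No strictly dominant strategy exists for Player 1

Work:
A strategy strictly dominates another if it gives a strictly higher payoff against every opponent action. Compare each pair of P1's strategies column-by-column:
  A vs B: [3 vs 2, 1 vs 2, 4 vs 1] → A does not strictly dominate B (column Y: 1 ≤ 2)
  A vs C: [3 vs 1, 1 vs 5, 4 vs 6] → A does not strictly dominate C (column Y: 1 ≤ 5)
  B vs A: [2 vs 3, 2 vs 1, 1 vs 4] → B does not strictly dominate A (column X: 2 ≤ 3)
  B vs C: [2 vs 1, 2 vs 5, 1 vs 6] → B does not strictly dominate C (column Y: 2 ≤ 5)
  C vs A: [1 vs 3, 5 vs 1, 6 vs 4] → C does not strictly dominate A (column X: 1 ≤ 3)
  C vs B: [1 vs 2, 5 vs 2, 6 vs 1] → C does not strictly dominate B (column X: 1 ≤ 2)
No single strategy strictly dominates all others → no strictly dominant strategy.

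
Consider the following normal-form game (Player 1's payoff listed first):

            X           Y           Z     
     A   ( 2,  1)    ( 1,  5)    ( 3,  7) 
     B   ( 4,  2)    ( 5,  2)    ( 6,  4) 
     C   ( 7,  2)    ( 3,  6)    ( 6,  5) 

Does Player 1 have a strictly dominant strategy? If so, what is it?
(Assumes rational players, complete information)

No strictly dominant strategy exists for Player 1

Work:
A strategy strictly dominates another if it gives a strictly higher payoff against every opponent action. Compare each pair of P1's strategies column-by-column:
  A vs B: [2 vs 4, 1 vs 5, 3 vs 6] → A does not strictly dominate B (column X: 2 ≤ 4)
  A vs C: [2 vs 7, 1 vs 3, 3 vs 6] → A does not strictly dominate C (column X: 2 ≤ 7)
  B vs A: [4 vs 2, 5 vs 1, 6 vs 3] → B strictly dominates A
  B vs C: [4 vs 7, 5 vs 3, 6 vs 6] → B does not strictly dominate C (column X: 4 ≤ 7)
  C vs A: [7 vs 2, 3 vs 1, 6 vs 3] → C strictly dominates A
  C vs B: [7 vs 4, 3 vs 5, 6 vs 6] → C does not strictly dominate B (column Y: 3 ≤ 5)
No single strategy strictly dominates all others → no strictly dominant strategy.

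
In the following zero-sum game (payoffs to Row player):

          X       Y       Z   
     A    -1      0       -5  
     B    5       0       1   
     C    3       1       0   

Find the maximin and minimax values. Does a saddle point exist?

Maximin = 0, Minimax = 1, Saddle: False

Work:
Row minimums: [-5, 0, 0] → maximin = 0
Column maximums: [5, 1, 1] → minimax = 1
No saddle point (maximin ≠ minimax). Mixed strategy needed.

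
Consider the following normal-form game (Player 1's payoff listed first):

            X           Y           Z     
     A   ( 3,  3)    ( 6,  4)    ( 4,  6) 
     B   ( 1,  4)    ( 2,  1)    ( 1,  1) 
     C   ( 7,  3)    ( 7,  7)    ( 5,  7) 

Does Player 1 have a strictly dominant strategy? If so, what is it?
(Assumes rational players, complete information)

Yes, Player 1's strictly dominant strategy is C

Work:
A strategy strictly dominates another if it gives a strictly higher payoff against every opponent action. Compare each pair of P1's strategies column-by-column:
  A vs B: [3 vs 1, 6 vs 2, 4 vs 1] → A strictly dominates B
  A vs C: [3 vs 7, 6 vs 7, 4 vs 5] → A does not strictly dominate C (column X: 3 ≤ 7)
  B vs A: [1 vs 3, 2 vs 6, 1 vs 4] → B does not strictly dominate A (column X: 1 ≤ 3)
  B vs C: [1 vs 7, 2 vs 7, 1 vs 5] → B does not strictly dominate C (column X: 1 ≤ 7)
  C vs A: [7 vs 3, 7 vs 6, 5 vs 4] → C strictly dominates A
  C vs B: [7 vs 1, 7 vs 2, 5 vs 1] → C strictly dominates B
C strictly dominates every other strategy → strictly dominant.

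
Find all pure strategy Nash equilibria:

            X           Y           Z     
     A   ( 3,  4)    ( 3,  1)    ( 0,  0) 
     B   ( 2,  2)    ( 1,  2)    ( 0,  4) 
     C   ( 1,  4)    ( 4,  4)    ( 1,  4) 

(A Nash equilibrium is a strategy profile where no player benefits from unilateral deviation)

Nash equilibrium: (A, X), (C, Y), (C, Z)

Work:
Best responses:
  P1 vs X: payoffs [3, 2, 1] → best response A (payoff 3)
  P1 vs Y: payoffs [3, 1, 4] → best response C (payoff 4)
  P1 vs Z: payoffs [0, 0, 1] → best response C (payoff 1)
  P2 vs A: payoffs [4, 1, 0] → best response X (payoff 4)
  P2 vs B: payoffs [2, 2, 4] → best response Z (payoff 4)
  P2 vs C: payoffs [4, 4, 4] → best response X/Y/Z (payoff 4)
Mutual best responses: (A,X), (C,Y), (C,Z) → Nash equilibria.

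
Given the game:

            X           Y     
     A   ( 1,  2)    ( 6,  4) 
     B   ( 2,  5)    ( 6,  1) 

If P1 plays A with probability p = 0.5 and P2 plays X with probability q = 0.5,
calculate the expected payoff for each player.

E[P1] = 3.75, E[P2] = 3.0

Work:
E[P1] = p·q·π₁(A,X) + p·(1-q)·π₁(A,Y) + (1-p)·q·π₁(B,X) + (1-p)·(1-q)·π₁(B,Y)
= 0.5·0.5·1 + 0.5·0.5·6 + 0.5·0.5·2 + 0.5·0.5·6
= 3.75

E[P2] = 3.0 (similar calculation)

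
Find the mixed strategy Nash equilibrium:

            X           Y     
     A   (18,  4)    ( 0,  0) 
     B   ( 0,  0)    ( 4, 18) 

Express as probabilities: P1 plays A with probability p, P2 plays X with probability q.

p = 0.8182, q = 0.1818

Work:
Find probabilities that make opponent indifferent:
P2 chooses q to make P1 indifferent between A and B
P1 chooses p to make P2 indifferent between X and Y
Mixed NE: P1 plays (A: 0.8182, B: 0.1818), P2 plays (X: 0.1818, Y: 0.8182)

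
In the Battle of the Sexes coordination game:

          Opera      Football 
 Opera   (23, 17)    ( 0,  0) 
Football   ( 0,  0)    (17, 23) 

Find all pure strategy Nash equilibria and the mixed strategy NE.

Pure NE: (Opera, Opera) and (Football, Football); Mixed NE: p = 0.575, q = 0.425

Work:
Check pure NE:
(Opera, Opera): (23, 17) - no unilateral deviation beneficial
(Football, Football): (17, 23) - no unilateral deviation beneficial
Mixed NE: P1 plays Opera with p = 0.575, P2 plays Opera with q = 0.425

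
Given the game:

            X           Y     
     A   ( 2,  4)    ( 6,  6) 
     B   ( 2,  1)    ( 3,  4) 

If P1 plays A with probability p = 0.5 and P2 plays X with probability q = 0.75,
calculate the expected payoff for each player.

E[P1] = 2.625, E[P2] = 3.125

Work:
E[P1] = p·q·π₁(A,X) + p·(1-q)·π₁(A,Y) + (1-p)·q·π₁(B,X) + (1-p)·(1-q)·π₁(B,Y)
= 0.5·0.75·2 + 0.5·0.25·6 + 0.5·0.75·2 + 0.5·0.25·3
= 2.625

E[P2] = 3.125 (similar calculation)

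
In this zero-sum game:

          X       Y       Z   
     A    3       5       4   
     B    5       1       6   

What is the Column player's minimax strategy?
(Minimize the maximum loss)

Column should play X or Y (all achieve the minimum), value = 5

Work:
Column player minimizes Row's maximum payoff:
Column X: max payoff to Row = 5
Column Y: max payoff to Row = 5
Column Z: max payoff to Row = 6
Minimum is 5, achieved by columns X, Y (tied).
Each of X or Y is a minimax strategy.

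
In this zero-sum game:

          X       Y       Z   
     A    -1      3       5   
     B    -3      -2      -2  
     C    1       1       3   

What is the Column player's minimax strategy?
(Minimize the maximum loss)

Column should play X, value = 1

Work:
Column player minimizes Row's maximum payoff:
Column X: max payoff to Row = 1
Column Y: max payoff to Row = 3
Column Z: max payoff to Row = 5
Minimum is 1, achieved by column X.
Minimax strategy: X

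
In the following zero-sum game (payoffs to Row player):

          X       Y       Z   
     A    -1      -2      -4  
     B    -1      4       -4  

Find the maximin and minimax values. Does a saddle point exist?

Maximin = -4, Minimax = -4, Saddle: True

Work:
Row minimums: [-4, -4] → maximin = -4
Column maximums: [-1, 4, -4] → minimax = -4
Saddle point exists! Game value = -4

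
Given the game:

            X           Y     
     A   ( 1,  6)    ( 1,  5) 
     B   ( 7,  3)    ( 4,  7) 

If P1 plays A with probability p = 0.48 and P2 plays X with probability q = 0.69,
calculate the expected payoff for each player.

E[P1] = 3.6364, E[P2] = 4.936

Work:
E[P1] = p·q·π₁(A,X) + p·(1-q)·π₁(A,Y) + (1-p)·q·π₁(B,X) + (1-p)·(1-q)·π₁(B,Y)
= 0.48·0.69·1 + 0.48·0.31·1 + 0.52·0.69·7 + 0.52·0.31·4
= 3.6364

E[P2] = 4.936 (similar calculation)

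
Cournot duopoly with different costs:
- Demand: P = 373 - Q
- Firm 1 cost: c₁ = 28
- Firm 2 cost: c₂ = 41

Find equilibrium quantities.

q₁* = 119.33, q₂* = 106.33

Work:
Reaction: q₁ = (373 - 28 - q₂)/2
Reaction: q₂ = (373 - 41 - q₁)/2
Solve simultaneously:
q₁* = (373 - 2×28 + 41)/3 = 119.33
q₂* = (373 - 2×41 + 28)/3 = 106.33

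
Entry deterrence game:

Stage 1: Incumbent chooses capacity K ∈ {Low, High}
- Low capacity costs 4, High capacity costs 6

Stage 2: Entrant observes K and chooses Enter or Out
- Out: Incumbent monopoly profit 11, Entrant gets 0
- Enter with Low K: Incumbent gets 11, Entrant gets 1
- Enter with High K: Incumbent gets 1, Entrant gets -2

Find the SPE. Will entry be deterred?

SPE: (Low, Enter|Low, Out|High); Entry not deterred. Incumbent net profit = 7, Entrant gets 1

Work:
After Low K: Entrant enters (1 > 0)
After High K: Entrant stays out (-2 < 0)
Incumbent: Low → 11−4=7, High → 11−6=5
Incumbent chooses Low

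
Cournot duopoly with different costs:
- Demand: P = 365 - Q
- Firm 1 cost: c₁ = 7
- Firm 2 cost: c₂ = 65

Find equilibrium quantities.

q₁* = 138.67, q₂* = 80.67

Work:
Reaction: q₁ = (365 - 7 - q₂)/2
Reaction: q₂ = (365 - 65 - q₁)/2
Solve simultaneously:
q₁* = (365 - 2×7 + 65)/3 = 138.67
q₂* = (365 - 2×65 + 7)/3 = 80.67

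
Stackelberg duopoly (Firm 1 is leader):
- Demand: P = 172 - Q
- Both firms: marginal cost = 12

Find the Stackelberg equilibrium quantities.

q₁* (leader) = 80.0, q₂* (follower) = 40.0

Work:
Follower's reaction: q₂ = (a - c - q₁)/2
Leader substitutes: π₁ = q₁·(a - q₁ - (a-c-q₁)/2 - c)
FOC: q₁* = (172 - 12)/2 = 80.00
Then: q₂* = (172 - 12 - 80.0)/2 = 40.00
Leader has first-mover advantage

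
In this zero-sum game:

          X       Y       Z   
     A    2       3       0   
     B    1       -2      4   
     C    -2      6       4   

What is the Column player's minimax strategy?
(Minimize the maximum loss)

Column should play X, value = 2

Work:
Column player minimizes Row's maximum payoff:
Column X: max payoff to Row = 2
Column Y: max payoff to Row = 6
Column Z: max payoff to Row = 4
Minimum is 2, achieved by column X.
Minimax strategy: X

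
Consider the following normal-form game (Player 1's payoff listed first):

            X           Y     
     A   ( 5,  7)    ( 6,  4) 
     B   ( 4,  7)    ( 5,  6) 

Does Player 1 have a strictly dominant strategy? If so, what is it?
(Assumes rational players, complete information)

Yes, Player 1's strictly dominant strategy is A

Work:
A strategy strictly dominates another if it gives a strictly higher payoff against every opponent action. Compare each pair of P1's strategies column-by-column:
  A vs B: [5 vs 4, 6 vs 5] → A strictly dominates B
  B vs A: [4 vs 5, 5 vs 6] → B does not strictly dominate A (column X: 4 ≤ 5)
A strictly dominates every other strategy → strictly dominant.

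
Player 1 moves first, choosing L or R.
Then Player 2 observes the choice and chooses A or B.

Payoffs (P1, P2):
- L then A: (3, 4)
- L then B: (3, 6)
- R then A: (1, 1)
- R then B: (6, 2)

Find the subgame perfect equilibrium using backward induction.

P1 plays R, P2 plays B after L and B after R; Payoff (6, 2)

Work:
Backward induction:
After L: P2 chooses B → P1 gets 3
After R: P2 chooses B → P1 gets 6
P1 chooses R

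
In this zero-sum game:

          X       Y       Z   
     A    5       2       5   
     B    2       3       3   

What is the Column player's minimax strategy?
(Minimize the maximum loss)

Column should play Y, value = 3

Work:
Column player minimizes Row's maximum payoff:
Column X: max payoff to Row = 5
Column Y: max payoff to Row = 3
Column Z: max payoff to Row = 5
Minimum is 3, achieved by column Y.
Minimax strategy: Y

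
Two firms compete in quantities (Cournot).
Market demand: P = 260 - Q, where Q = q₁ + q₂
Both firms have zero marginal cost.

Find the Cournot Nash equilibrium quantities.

q₁* = q₂* = 86.67; P* = 86.67

Work:
Profit: π_i = P·q_i = (a - q_i - q_j)·q_i
FOC: ∂π_i/∂q_i = a - 2q_i - q_j = 0
Reaction function: q_i = (260 - q_j)/2
Symmetry: q* = 260/3 = 86.67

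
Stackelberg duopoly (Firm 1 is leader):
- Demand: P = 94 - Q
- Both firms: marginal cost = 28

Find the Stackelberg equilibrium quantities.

q₁* (leader) = 33.0, q₂* (follower) = 16.5

Work:
Follower's reaction: q₂ = (a - c - q₁)/2
Leader substitutes: π₁ = q₁·(a - q₁ - (a-c-q₁)/2 - c)
FOC: q₁* = (94 - 28)/2 = 33.00
Then: q₂* = (94 - 28 - 33.0)/2 = 16.50
Leader has first-mover advantage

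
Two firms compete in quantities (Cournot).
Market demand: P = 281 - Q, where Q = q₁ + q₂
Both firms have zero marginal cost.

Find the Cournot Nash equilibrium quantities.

q₁* = q₂* = 93.67; P* = 93.67

Work:
Profit: π_i = P·q_i = (a - q_i - q_j)·q_i
FOC: ∂π_i/∂q_i = a - 2q_i - q_j = 0
Reaction function: q_i = (281 - q_j)/2
Symmetry: q* = 281/3 = 93.67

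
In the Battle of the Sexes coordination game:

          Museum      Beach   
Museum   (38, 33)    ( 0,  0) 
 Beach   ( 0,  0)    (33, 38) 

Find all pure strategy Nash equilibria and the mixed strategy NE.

Pure NE: (Museum, Museum) and (Beach, Beach); Mixed NE: p = 0.5352, q = 0.4648

Work:
Check pure NE:
(Museum, Museum): (38, 33) - no unilateral deviation beneficial
(Beach, Beach): (33, 38) - no unilateral deviation beneficial
Mixed NE: P1 plays Museum with p = 0.5352, P2 plays Museum with q = 0.4648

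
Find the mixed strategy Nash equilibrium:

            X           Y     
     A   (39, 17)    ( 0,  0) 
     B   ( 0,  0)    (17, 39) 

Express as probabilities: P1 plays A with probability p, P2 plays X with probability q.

p = 0.6964, q = 0.3036

Work:
Find probabilities that make opponent indifferent:
P2 chooses q to make P1 indifferent between A and B
P1 chooses p to make P2 indifferent between X and Y
Mixed NE: P1 plays (A: 0.6964, B: 0.3036), P2 plays (X: 0.3036, Y: 0.6964)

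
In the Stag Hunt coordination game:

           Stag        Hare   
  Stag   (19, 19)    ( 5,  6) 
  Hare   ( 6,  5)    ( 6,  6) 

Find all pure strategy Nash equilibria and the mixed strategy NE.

Pure NE: (Stag, Stag) and (Hare, Hare); Mixed NE: p = 0.0714, q = 0.0714

Work:
Check pure NE:
(Stag, Stag): (19, 19) - no unilateral deviation beneficial
(Hare, Hare): (6, 6) - no unilateral deviation beneficial
Mixed NE: P1 plays Stag with p = 0.0714, P2 plays Stag with q = 0.0714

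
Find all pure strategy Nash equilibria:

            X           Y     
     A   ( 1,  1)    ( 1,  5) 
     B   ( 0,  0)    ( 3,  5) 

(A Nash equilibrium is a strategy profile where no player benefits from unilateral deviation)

Nash equilibrium: (B, Y)

Work:
Best responses:
  P1 vs X: payoffs [1, 0] → best response A (payoff 1)
  P1 vs Y: payoffs [1, 3] → best response B (payoff 3)
  P2 vs A: payoffs [1, 5] → best response Y (payoff 5)
  P2 vs B: payoffs [0, 5] → best response Y (payoff 5)
Mutual best responses: (B,Y) → Nash equilibria.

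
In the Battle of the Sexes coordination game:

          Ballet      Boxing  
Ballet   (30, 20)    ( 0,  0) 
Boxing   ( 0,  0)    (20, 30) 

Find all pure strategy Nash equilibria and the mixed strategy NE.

Pure NE: (Ballet, Ballet) and (Boxing, Boxing); Mixed NE: p = 0.6, q = 0.4

Work:
Check pure NE:
(Ballet, Ballet): (30, 20) - no unilateral deviation beneficial
(Boxing, Boxing): (20, 30) - no unilateral deviation beneficial
Mixed NE: P1 plays Ballet with p = 0.6, P2 plays Ballet with q = 0.4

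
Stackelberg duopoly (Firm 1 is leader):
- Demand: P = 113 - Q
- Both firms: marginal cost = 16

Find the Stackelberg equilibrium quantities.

q₁* (leader) = 48.5, q₂* (follower) = 24.25

Work:
Follower's reaction: q₂ = (a - c - q₁)/2
Leader substitutes: π₁ = q₁·(a - q₁ - (a-c-q₁)/2 - c)
FOC: q₁* = (113 - 16)/2 = 48.50
Then: q₂* = (113 - 16 - 48.5)/2 = 24.25
Leader has first-mover advantage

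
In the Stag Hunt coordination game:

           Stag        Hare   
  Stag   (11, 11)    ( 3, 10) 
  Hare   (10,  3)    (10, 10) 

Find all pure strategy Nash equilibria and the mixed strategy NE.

Pure NE: (Stag, Stag) and (Hare, Hare); Mixed NE: p = 0.875, q = 0.875

Work:
Check pure NE:
(Stag, Stag): (11, 11) - no unilateral deviation beneficial
(Hare, Hare): (10, 10) - no unilateral deviation beneficial
Mixed NE: P1 plays Stag with p = 0.875, P2 plays Stag with q = 0.875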